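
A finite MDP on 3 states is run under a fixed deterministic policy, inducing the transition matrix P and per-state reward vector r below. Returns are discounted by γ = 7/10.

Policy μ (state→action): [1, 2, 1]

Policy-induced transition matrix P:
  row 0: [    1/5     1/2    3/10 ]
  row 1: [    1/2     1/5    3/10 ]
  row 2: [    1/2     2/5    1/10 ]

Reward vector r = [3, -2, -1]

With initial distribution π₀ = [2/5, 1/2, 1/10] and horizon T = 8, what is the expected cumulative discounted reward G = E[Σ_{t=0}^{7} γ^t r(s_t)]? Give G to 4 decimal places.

t=0: π = [0.4000, 0.5000, 0.1000], E[r] = 0.1000, γ^t·E[r] = 0.100000, running G = 0.100000
t=1: π = [0.3800, 0.3400, 0.2800], E[r] = 0.1800, γ^t·E[r] = 0.126000, running G = 0.226000
t=2: π = [0.3860, 0.3700, 0.2440], E[r] = 0.1740, γ^t·E[r] = 0.085260, running G = 0.311260
t=3: π = [0.3842, 0.3646, 0.2512], E[r] = 0.1722, γ^t·E[r] = 0.059065, running G = 0.370325
t=4: π = [0.3847, 0.3655, 0.2498], E[r] = 0.1735, γ^t·E[r] = 0.041648, running G = 0.411972
t=5: π = [0.3846, 0.3654, 0.2500], E[r] = 0.1729, γ^t·E[r] = 0.029066, running G = 0.441038
t=6: π = [0.3846, 0.3654, 0.2500], E[r] = 0.1731, γ^t·E[r] = 0.020368, running G = 0.461406
t=7: π = [0.3846, 0.3654, 0.2500], E[r] = 0.1731, γ^t·E[r] = 0.014252, running G = 0.475658

G = 0.4757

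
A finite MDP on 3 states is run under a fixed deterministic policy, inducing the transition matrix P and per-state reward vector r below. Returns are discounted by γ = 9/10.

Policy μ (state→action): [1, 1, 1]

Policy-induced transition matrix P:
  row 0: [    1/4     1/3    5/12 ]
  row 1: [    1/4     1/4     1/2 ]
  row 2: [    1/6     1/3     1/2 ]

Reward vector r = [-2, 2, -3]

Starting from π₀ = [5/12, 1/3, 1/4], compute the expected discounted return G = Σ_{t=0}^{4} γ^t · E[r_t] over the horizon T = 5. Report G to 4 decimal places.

t=0: π = [0.4167, 0.3333, 0.2500], E[r] = -0.9167, γ^t·E[r] = -0.916667, running G = -0.916667
t=1: π = [0.2292, 0.3056, 0.4653], E[r] = -1.2431, γ^t·E[r] = -1.118750, running G = -2.035417
t=2: π = [0.2112, 0.3079, 0.4809], E[r] = -1.2494, γ^t·E[r] = -1.012031, running G = -3.047448
t=3: π = [0.2099, 0.3077, 0.4824], E[r] = -1.2517, γ^t·E[r] = -0.912480, running G = -3.959928
t=4: π = [0.2098, 0.3077, 0.4825], E[r] = -1.2517, γ^t·E[r] = -0.821261, running G = -4.781190

G = -4.7812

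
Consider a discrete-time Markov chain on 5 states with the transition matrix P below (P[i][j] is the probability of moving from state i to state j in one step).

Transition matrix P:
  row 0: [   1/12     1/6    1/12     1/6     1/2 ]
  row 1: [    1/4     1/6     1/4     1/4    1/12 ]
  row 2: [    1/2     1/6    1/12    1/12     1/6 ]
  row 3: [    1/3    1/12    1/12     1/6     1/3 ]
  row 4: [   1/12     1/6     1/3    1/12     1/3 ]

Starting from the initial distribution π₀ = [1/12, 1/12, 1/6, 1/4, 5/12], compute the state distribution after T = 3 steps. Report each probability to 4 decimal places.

t=0: π = [0.0833, 0.0833, 0.1667, 0.2500, 0.4167]
t=1: π = [0.2292, 0.1458, 0.2014, 0.1250, 0.2986]
t=2: π = [0.2228, 0.1563, 0.1823, 0.1372, 0.3015]
t=3: π = [0.2196, 0.1552, 0.1848, 0.1394, 0.3010]

π = [0.2196, 0.1552, 0.1848, 0.1394, 0.3010]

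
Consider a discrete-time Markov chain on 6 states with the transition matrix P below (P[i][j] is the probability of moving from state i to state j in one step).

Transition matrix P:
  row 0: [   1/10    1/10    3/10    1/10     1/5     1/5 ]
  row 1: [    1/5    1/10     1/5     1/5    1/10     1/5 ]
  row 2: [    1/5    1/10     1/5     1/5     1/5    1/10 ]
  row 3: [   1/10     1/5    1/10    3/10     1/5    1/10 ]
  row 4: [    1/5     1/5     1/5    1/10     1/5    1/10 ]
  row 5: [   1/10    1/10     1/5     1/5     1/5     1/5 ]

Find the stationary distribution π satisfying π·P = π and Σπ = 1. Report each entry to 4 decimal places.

Balance equations π_j = Σ_i π_i·P[i][j]:
  π_0 = 1/10·π_0 + 1/5·π_1 + 1/5·π_2 + 1/10·π_3 + 1/5·π_4 + 1/10·π_5
  π_1 = 1/10·π_0 + 1/10·π_1 + 1/10·π_2 + 1/5·π_3 + 1/5·π_4 + 1/10·π_5
  π_2 = 3/10·π_0 + 1/5·π_1 + 1/5·π_2 + 1/10·π_3 + 1/5·π_4 + 1/5·π_5
  π_3 = 1/10·π_0 + 1/5·π_1 + 1/5·π_2 + 3/10·π_3 + 1/10·π_4 + 1/5·π_5
  π_4 = 1/5·π_0 + 1/10·π_1 + 1/5·π_2 + 1/5·π_3 + 1/5·π_4 + 1/5·π_5
  normalize: π_0 + π_1 + π_2 + π_3 + π_4 + π_5 = 1
Solving the linear system gives exactly π = [13663/89881, 12322/89881, 17683/89881, 16595/89881, 16744/89881, 12874/89881].

π = [0.1520, 0.1371, 0.1967, 0.1846, 0.1863, 0.1432]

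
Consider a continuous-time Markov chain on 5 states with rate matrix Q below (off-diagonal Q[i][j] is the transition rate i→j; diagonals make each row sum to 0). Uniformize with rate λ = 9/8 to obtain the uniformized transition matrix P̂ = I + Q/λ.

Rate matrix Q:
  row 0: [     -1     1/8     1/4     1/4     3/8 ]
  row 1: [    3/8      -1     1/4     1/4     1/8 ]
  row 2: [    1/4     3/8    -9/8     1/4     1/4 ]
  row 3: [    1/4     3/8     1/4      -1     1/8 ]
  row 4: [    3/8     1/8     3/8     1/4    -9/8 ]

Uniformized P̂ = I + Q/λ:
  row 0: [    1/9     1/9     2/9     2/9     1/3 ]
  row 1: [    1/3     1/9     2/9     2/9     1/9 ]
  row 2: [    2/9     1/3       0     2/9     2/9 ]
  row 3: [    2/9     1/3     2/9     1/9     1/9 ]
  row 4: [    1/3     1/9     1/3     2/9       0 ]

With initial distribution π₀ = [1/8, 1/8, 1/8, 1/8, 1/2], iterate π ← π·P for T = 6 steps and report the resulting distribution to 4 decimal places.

π = [0.2364, 0.1995, 0.1967, 0.2000, 0.1674]

t=0: π = [0.1250, 0.1250, 0.1250, 0.1250, 0.5000]
t=1: π = [0.2778, 0.1667, 0.2500, 0.2083, 0.0972]
t=2: π = [0.2207, 0.2130, 0.1775, 0.1991, 0.1898]
t=3: π = [0.2425, 0.1948, 0.2039, 0.2001, 0.1588]
t=4: π = [0.2346, 0.2009, 0.1946, 0.2000, 0.1700]
t=5: π = [0.2374, 0.1988, 0.1979, 0.2000, 0.1660]
t=6: π = [0.2364, 0.1995, 0.1967, 0.2000, 0.1674]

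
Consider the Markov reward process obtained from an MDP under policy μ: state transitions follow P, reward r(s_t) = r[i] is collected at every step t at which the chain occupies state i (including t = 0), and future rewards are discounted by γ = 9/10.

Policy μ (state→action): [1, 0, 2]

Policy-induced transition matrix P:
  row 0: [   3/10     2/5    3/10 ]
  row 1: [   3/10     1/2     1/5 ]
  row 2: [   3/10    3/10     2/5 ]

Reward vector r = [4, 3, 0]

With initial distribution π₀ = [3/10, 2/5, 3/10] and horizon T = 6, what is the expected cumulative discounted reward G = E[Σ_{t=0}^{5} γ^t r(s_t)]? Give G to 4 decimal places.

t=0: π = [0.3000, 0.4000, 0.3000], E[r] = 2.4000, γ^t·E[r] = 2.400000, running G = 2.400000
t=1: π = [0.3000, 0.4100, 0.2900], E[r] = 2.4300, γ^t·E[r] = 2.187000, running G = 4.587000
t=2: π = [0.3000, 0.4120, 0.2880], E[r] = 2.4360, γ^t·E[r] = 1.973160, running G = 6.560160
t=3: π = [0.3000, 0.4124, 0.2876], E[r] = 2.4372, γ^t·E[r] = 1.776719, running G = 8.336879
t=4: π = [0.3000, 0.4125, 0.2875], E[r] = 2.4374, γ^t·E[r] = 1.599204, running G = 9.936083
t=5: π = [0.3000, 0.4125, 0.2875], E[r] = 2.4375, γ^t·E[r] = 1.439312, running G = 11.375395

G = 11.3754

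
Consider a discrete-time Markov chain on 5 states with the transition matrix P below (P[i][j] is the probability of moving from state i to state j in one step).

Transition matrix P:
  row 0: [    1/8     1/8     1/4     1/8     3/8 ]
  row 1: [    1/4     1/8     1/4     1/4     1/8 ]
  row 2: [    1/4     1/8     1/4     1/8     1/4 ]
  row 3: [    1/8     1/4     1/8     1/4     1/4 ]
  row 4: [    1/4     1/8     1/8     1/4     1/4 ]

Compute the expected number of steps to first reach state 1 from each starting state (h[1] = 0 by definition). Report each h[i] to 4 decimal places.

h = [6.7538, 0.0000, 6.7672, 5.8023, 6.6466]

First-step conditioning: h[1] = 0; for i ≠ 1, h[i] = 1 + Σ_k P[i][k]·h[k].
  h[0] = 1 + 1/8·h[0] + 1/4·h[2] + 1/8·h[3] + 3/8·h[4]
  h[2] = 1 + 1/4·h[0] + 1/4·h[2] + 1/8·h[3] + 1/4·h[4]
  h[3] = 1 + 1/8·h[0] + 1/8·h[2] + 1/4·h[3] + 1/4·h[4]
  h[4] = 1 + 1/4·h[0] + 1/8·h[2] + 1/4·h[3] + 1/4·h[4]
Solving the 4×4 linear system over states ≠ 1 gives exactly h = [1344/199, 0, 4040/597, 3464/597, 3968/597] (h[1] = 0 is the target).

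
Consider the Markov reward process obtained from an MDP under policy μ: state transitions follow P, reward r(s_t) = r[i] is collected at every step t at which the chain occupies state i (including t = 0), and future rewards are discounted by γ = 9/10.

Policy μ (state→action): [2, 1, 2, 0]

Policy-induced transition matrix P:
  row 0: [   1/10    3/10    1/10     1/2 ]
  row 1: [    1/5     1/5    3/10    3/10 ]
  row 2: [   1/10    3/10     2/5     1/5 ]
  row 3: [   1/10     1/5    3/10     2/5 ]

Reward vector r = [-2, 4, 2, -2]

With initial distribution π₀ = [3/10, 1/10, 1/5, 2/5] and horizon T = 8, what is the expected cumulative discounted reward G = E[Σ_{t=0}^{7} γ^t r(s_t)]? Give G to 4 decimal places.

G = 2.4339

t=0: π = [0.3000, 0.1000, 0.2000, 0.4000], E[r] = -0.6000, γ^t·E[r] = -0.600000, running G = -0.600000
t=1: π = [0.1100, 0.2500, 0.2600, 0.3800], E[r] = 0.5400, γ^t·E[r] = 0.486000, running G = -0.114000
t=2: π = [0.1250, 0.2370, 0.3040, 0.3340], E[r] = 0.6380, γ^t·E[r] = 0.516780, running G = 0.402780
t=3: π = [0.1237, 0.2429, 0.3054, 0.3280], E[r] = 0.6790, γ^t·E[r] = 0.494991, running G = 0.897771
t=4: π = [0.1243, 0.2429, 0.3058, 0.3270], E[r] = 0.6807, γ^t·E[r] = 0.446581, running G = 1.344352
t=5: π = [0.1243, 0.2430, 0.3057, 0.3270], E[r] = 0.6809, γ^t·E[r] = 0.402089, running G = 1.746441
t=6: π = [0.1243, 0.2430, 0.3057, 0.3270], E[r] = 0.6809, γ^t·E[r] = 0.361839, running G = 2.108280
t=7: π = [0.1243, 0.2430, 0.3057, 0.3270], E[r] = 0.6809, γ^t·E[r] = 0.325650, running G = 2.433931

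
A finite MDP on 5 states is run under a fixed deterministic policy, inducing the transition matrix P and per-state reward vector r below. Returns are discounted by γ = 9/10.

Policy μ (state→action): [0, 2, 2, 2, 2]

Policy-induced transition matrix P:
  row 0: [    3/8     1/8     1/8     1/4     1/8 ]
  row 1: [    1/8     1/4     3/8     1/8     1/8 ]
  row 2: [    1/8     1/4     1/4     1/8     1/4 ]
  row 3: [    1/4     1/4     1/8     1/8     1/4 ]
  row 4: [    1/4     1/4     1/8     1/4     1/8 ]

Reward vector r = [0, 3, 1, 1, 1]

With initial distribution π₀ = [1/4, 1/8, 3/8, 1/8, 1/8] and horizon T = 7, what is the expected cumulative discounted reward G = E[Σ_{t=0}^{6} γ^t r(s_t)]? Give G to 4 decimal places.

t=0: π = [0.2500, 0.1250, 0.3750, 0.1250, 0.1250], E[r] = 1.0000, γ^t·E[r] = 1.000000, running G = 1.000000
t=1: π = [0.2188, 0.2188, 0.2031, 0.1719, 0.1875], E[r] = 1.2188, γ^t·E[r] = 1.096875, running G = 2.096875
t=2: π = [0.2246, 0.2227, 0.2051, 0.1758, 0.1719], E[r] = 1.2207, γ^t·E[r] = 0.988770, running G = 3.085645
t=3: π = [0.2246, 0.2219, 0.2063, 0.1746, 0.1726], E[r] = 1.2192, γ^t·E[r] = 0.888825, running G = 3.974469
t=4: π = [0.2245, 0.2219, 0.2063, 0.1747, 0.1726], E[r] = 1.2193, γ^t·E[r] = 0.799982, running G = 4.774452
t=5: π = [0.2245, 0.2219, 0.2063, 0.1746, 0.1726], E[r] = 1.2193, γ^t·E[r] = 0.719995, running G = 5.494447
t=6: π = [0.2245, 0.2219, 0.2063, 0.1746, 0.1726], E[r] = 1.2193, γ^t·E[r] = 0.647997, running G = 6.142444

G = 6.1424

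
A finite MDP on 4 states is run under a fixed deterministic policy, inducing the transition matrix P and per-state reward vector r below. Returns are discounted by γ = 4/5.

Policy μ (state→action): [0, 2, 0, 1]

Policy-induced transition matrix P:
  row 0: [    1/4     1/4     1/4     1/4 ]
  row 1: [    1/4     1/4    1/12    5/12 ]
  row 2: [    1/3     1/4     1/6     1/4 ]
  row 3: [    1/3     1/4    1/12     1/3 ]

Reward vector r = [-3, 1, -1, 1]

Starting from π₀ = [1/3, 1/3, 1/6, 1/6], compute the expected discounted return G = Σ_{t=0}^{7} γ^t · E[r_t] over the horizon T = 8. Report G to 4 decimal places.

G = -2.0411

t=0: π = [0.3333, 0.3333, 0.1667, 0.1667], E[r] = -0.6667, γ^t·E[r] = -0.666667, running G = -0.666667
t=1: π = [0.2778, 0.2500, 0.1528, 0.3194], E[r] = -0.4167, γ^t·E[r] = -0.333333, running G = -1.000000
t=2: π = [0.2894, 0.2500, 0.1424, 0.3183], E[r] = -0.4421, γ^t·E[r] = -0.282963, running G = -1.282963
t=3: π = [0.2884, 0.2500, 0.1434, 0.3182], E[r] = -0.4404, γ^t·E[r] = -0.225481, running G = -1.508444
t=4: π = [0.2885, 0.2500, 0.1433, 0.3182], E[r] = -0.4406, γ^t·E[r] = -0.180458, running G = -1.688902
t=5: π = [0.2885, 0.2500, 0.1434, 0.3182], E[r] = -0.4406, γ^t·E[r] = -0.144362, running G = -1.833264
t=6: π = [0.2885, 0.2500, 0.1434, 0.3182], E[r] = -0.4406, γ^t·E[r] = -0.115490, running G = -1.948754
t=7: π = [0.2885, 0.2500, 0.1434, 0.3182], E[r] = -0.4406, γ^t·E[r] = -0.092392, running G = -2.041146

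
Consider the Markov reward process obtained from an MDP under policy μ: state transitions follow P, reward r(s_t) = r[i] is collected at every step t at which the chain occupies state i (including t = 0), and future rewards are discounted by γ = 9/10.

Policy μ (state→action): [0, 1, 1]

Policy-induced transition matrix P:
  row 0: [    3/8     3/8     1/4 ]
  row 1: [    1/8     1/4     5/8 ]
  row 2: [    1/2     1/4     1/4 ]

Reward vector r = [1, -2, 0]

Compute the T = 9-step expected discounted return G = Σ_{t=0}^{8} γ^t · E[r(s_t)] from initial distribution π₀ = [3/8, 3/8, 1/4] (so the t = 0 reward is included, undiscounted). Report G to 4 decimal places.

t=0: π = [0.3750, 0.3750, 0.2500], E[r] = -0.3750, γ^t·E[r] = -0.375000, running G = -0.375000
t=1: π = [0.3125, 0.2969, 0.3906], E[r] = -0.2813, γ^t·E[r] = -0.253125, running G = -0.628125
t=2: π = [0.3496, 0.2891, 0.3613], E[r] = -0.2285, γ^t·E[r] = -0.185098, running G = -0.813223
t=3: π = [0.3479, 0.2937, 0.3584], E[r] = -0.2395, γ^t·E[r] = -0.174597, running G = -0.987820
t=4: π = [0.3464, 0.2935, 0.3601], E[r] = -0.2406, γ^t·E[r] = -0.157858, running G = -1.145678
t=5: π = [0.3466, 0.2933, 0.3601], E[r] = -0.2399, γ^t·E[r] = -0.141687, running G = -1.287365
t=6: π = [0.3467, 0.2933, 0.3600], E[r] = -0.2400, γ^t·E[r] = -0.127534, running G = -1.414899
t=7: π = [0.3467, 0.2933, 0.3600], E[r] = -0.2400, γ^t·E[r] = -0.114794, running G = -1.529693
t=8: π = [0.3467, 0.2933, 0.3600], E[r] = -0.2400, γ^t·E[r] = -0.103312, running G = -1.633005

G = -1.6330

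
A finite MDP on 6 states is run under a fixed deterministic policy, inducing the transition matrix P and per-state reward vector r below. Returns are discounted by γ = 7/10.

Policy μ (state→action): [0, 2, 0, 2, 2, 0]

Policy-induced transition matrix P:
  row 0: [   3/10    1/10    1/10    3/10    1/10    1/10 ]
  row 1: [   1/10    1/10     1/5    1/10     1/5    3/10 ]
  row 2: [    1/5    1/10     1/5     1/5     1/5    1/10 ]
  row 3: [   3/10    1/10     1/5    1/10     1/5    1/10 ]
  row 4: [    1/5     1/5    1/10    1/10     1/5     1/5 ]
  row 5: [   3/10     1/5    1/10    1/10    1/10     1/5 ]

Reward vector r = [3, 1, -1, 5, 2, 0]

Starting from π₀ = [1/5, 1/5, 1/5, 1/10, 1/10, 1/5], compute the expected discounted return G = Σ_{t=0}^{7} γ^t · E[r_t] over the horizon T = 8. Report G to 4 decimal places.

t=0: π = [0.2000, 0.2000, 0.2000, 0.1000, 0.1000, 0.2000], E[r] = 1.3000, γ^t·E[r] = 1.300000, running G = 1.300000
t=1: π = [0.2300, 0.1300, 0.1500, 0.1600, 0.1600, 0.1700], E[r] = 1.7900, γ^t·E[r] = 1.253000, running G = 2.553000
t=2: π = [0.2430, 0.1330, 0.1440, 0.1610, 0.1600, 0.1590], E[r] = 1.8430, γ^t·E[r] = 0.903070, running G = 3.456070
t=3: π = [0.2430, 0.1319, 0.1438, 0.1630, 0.1598, 0.1585], E[r] = 1.8517, γ^t·E[r] = 0.635133, running G = 4.091203
t=4: π = [0.2433, 0.1318, 0.1439, 0.1630, 0.1599, 0.1582], E[r] = 1.8523, γ^t·E[r] = 0.444747, running G = 4.535950
t=5: π = [0.2433, 0.1318, 0.1439, 0.1630, 0.1599, 0.1582], E[r] = 1.8526, γ^t·E[r] = 0.311371, running G = 4.847321
t=6: π = [0.2433, 0.1318, 0.1439, 0.1630, 0.1599, 0.1582], E[r] = 1.8526, γ^t·E[r] = 0.217961, running G = 5.065282
t=7: π = [0.2433, 0.1318, 0.1439, 0.1630, 0.1599, 0.1582], E[r] = 1.8526, γ^t·E[r] = 0.152573, running G = 5.217855

G = 5.2179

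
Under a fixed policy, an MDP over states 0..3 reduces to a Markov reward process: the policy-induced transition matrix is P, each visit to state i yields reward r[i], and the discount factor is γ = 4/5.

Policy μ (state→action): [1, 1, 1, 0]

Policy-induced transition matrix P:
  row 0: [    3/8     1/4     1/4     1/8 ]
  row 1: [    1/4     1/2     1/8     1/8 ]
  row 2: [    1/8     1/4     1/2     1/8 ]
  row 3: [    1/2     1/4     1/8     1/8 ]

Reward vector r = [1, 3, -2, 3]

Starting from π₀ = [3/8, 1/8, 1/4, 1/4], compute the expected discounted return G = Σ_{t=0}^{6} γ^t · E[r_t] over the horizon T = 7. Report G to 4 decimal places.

G = 4.2321

t=0: π = [0.3750, 0.1250, 0.2500, 0.2500], E[r] = 1.0000, γ^t·E[r] = 1.000000, running G = 1.000000
t=1: π = [0.3281, 0.2813, 0.2656, 0.1250], E[r] = 1.0156, γ^t·E[r] = 0.812500, running G = 1.812500
t=2: π = [0.2891, 0.3203, 0.2656, 0.1250], E[r] = 1.0938, γ^t·E[r] = 0.700000, running G = 2.512500
t=3: π = [0.2842, 0.3301, 0.2607, 0.1250], E[r] = 1.1279, γ^t·E[r] = 0.577500, running G = 3.090000
t=4: π = [0.2842, 0.3325, 0.2583, 0.1250], E[r] = 1.1401, γ^t·E[r] = 0.467000, running G = 3.557000
t=5: π = [0.2845, 0.3331, 0.2574, 0.1250], E[r] = 1.1441, γ^t·E[r] = 0.374900, running G = 3.931900
t=6: π = [0.2846, 0.3333, 0.2571, 0.1250], E[r] = 1.1453, γ^t·E[r] = 0.300240, running G = 4.232140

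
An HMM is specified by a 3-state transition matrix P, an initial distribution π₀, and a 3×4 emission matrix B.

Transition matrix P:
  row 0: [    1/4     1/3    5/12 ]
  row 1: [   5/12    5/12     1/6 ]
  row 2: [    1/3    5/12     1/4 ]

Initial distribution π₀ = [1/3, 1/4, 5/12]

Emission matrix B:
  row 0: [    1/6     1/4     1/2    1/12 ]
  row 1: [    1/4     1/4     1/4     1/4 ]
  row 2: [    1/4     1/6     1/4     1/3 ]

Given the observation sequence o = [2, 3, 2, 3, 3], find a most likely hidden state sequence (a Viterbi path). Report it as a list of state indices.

t=0: δ = [1.667e-01, 6.250e-02, 1.042e-01]  (obs o_0=2)
t=1: δ = [3.472e-03, 1.389e-02, 2.315e-02]  ψ = [0, 0, 0]  (obs o_1=3)
t=2: δ = [3.858e-03, 2.411e-03, 1.447e-03]  ψ = [2, 2, 2]  (obs o_2=2)
t=3: δ = [8.372e-05, 3.215e-04, 5.358e-04]  ψ = [1, 0, 0]  (obs o_3=3)
t=4: δ = [1.488e-05, 5.582e-05, 4.465e-05]  ψ = [2, 2, 2]  (obs o_4=3)
backtrack: best end state = 1; path = [0, 2, 0, 2, 1]

path = [0, 2, 0, 2, 1]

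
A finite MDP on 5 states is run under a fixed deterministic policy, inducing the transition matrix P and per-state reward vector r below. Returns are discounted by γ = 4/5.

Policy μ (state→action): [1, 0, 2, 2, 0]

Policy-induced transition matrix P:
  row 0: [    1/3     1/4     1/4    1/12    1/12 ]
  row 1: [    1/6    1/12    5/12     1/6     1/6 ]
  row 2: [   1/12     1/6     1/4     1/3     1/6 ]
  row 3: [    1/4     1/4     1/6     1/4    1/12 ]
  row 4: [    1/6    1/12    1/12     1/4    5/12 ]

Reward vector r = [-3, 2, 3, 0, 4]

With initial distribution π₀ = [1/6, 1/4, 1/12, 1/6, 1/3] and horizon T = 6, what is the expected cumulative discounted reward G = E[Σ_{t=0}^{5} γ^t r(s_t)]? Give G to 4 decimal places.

t=0: π = [0.1667, 0.2500, 0.0833, 0.1667, 0.3333], E[r] = 1.5833, γ^t·E[r] = 1.583333, running G = 1.583333
t=1: π = [0.2014, 0.1458, 0.2222, 0.2083, 0.2222], E[r] = 1.2431, γ^t·E[r] = 0.994444, running G = 2.577778
t=2: π = [0.1991, 0.1701, 0.2199, 0.2228, 0.1881], E[r] = 1.1551, γ^t·E[r] = 0.739259, running G = 3.317037
t=3: π = [0.2001, 0.1720, 0.2284, 0.2210, 0.1785], E[r] = 1.1431, γ^t·E[r] = 0.585284, running G = 3.902321
t=4: π = [0.1994, 0.1725, 0.2305, 0.2214, 0.1762], E[r] = 1.1432, γ^t·E[r] = 0.468272, running G = 4.370593
t=5: π = [0.1991, 0.1727, 0.2309, 0.2216, 0.1757], E[r] = 1.1434, γ^t·E[r] = 0.374661, running G = 4.745254

G = 4.7453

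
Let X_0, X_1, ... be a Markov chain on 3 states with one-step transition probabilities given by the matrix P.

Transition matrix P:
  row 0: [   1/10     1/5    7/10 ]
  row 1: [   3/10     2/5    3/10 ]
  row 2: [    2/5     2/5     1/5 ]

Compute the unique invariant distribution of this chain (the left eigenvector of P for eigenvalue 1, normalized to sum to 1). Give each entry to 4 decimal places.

π = [0.2813, 0.3438, 0.3750]

Balance equations π_j = Σ_i π_i·P[i][j]:
  π_0 = 1/10·π_0 + 3/10·π_1 + 2/5·π_2
  π_1 = 1/5·π_0 + 2/5·π_1 + 2/5·π_2
  normalize: π_0 + π_1 + π_2 = 1
Solving the linear system gives exactly π = [9/32, 11/32, 3/8].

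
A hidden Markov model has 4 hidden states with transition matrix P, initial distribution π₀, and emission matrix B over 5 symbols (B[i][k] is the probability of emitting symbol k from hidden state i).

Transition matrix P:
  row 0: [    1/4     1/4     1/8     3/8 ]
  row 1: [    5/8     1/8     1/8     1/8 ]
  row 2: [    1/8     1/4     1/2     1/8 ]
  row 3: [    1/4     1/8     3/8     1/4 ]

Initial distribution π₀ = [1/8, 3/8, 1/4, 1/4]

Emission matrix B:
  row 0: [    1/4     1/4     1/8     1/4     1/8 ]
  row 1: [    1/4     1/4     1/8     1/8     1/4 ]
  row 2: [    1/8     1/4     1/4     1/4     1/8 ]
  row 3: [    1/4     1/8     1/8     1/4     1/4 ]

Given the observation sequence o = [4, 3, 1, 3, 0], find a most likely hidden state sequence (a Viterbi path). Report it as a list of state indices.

path = [1, 0, 1, 0, 3]

t=0: δ = [1.562e-02, 9.375e-02, 3.125e-02, 6.250e-02]  (obs o_0=4)
t=1: δ = [1.465e-02, 1.465e-03, 5.859e-03, 3.906e-03]  ψ = [1, 1, 3, 3]  (obs o_1=3)
t=2: δ = [9.155e-04, 9.155e-04, 7.324e-04, 6.866e-04]  ψ = [0, 0, 2, 0]  (obs o_2=1)
t=3: δ = [1.431e-04, 2.861e-05, 9.155e-05, 8.583e-05]  ψ = [1, 0, 2, 0]  (obs o_3=3)
t=4: δ = [8.941e-06, 8.941e-06, 5.722e-06, 1.341e-05]  ψ = [0, 0, 2, 0]  (obs o_4=0)
backtrack: best end state = 3; path = [1, 0, 1, 0, 3]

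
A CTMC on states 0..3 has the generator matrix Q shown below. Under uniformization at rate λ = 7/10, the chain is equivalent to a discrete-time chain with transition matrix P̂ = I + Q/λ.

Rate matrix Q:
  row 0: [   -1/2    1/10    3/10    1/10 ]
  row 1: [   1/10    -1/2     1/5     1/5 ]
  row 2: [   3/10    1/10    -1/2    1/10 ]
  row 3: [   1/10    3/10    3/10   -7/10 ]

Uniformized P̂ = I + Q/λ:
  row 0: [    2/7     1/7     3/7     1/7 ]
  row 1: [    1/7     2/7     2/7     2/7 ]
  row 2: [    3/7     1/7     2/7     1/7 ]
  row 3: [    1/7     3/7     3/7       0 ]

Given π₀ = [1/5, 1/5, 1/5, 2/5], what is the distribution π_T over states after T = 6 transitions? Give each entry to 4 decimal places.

t=0: π = [0.2000, 0.2000, 0.2000, 0.4000]
t=1: π = [0.2286, 0.2857, 0.3714, 0.1143]
t=2: π = [0.2816, 0.2163, 0.3347, 0.1673]
t=3: π = [0.2787, 0.2216, 0.3499, 0.1499]
t=4: π = [0.2826, 0.2173, 0.3469, 0.1531]
t=5: π = [0.2824, 0.2176, 0.3480, 0.1520]
t=6: π = [0.2826, 0.2174, 0.3478, 0.1522]

π = [0.2826, 0.2174, 0.3478, 0.1522]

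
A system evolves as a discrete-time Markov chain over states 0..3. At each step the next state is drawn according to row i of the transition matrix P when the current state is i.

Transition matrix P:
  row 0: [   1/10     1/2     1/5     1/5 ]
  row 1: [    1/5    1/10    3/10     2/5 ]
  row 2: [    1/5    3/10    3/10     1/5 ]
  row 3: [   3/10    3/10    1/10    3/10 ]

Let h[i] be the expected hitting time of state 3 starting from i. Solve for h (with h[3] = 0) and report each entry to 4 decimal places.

First-step conditioning: h[3] = 0; for i ≠ 3, h[i] = 1 + Σ_k P[i][k]·h[k].
  h[0] = 1 + 1/10·h[0] + 1/2·h[1] + 1/5·h[2]
  h[1] = 1 + 1/5·h[0] + 1/10·h[1] + 3/10·h[2]
  h[2] = 1 + 1/5·h[0] + 3/10·h[1] + 3/10·h[2]
Solving the 3×3 linear system over states ≠ 3 gives exactly h = [640/169, 550/169, 660/169, 0] (h[3] = 0 is the target).

h = [3.7870, 3.2544, 3.9053, 0.0000]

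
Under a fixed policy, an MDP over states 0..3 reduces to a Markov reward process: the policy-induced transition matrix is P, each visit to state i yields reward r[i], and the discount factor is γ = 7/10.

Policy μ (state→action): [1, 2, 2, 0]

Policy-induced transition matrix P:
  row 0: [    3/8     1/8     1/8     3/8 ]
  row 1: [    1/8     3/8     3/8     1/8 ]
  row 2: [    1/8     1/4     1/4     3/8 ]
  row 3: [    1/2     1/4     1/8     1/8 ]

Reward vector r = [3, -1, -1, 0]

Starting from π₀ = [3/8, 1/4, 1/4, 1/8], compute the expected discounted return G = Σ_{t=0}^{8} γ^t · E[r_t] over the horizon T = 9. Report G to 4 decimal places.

G = 1.5013

t=0: π = [0.3750, 0.2500, 0.2500, 0.1250], E[r] = 0.6250, γ^t·E[r] = 0.625000, running G = 0.625000
t=1: π = [0.2656, 0.2344, 0.2188, 0.2813], E[r] = 0.3438, γ^t·E[r] = 0.240625, running G = 0.865625
t=2: π = [0.2969, 0.2461, 0.2109, 0.2461], E[r] = 0.4336, γ^t·E[r] = 0.212461, running G = 1.078086
t=3: π = [0.2915, 0.2437, 0.2129, 0.2520], E[r] = 0.4180, γ^t·E[r] = 0.143363, running G = 1.221449
t=4: π = [0.2924, 0.2440, 0.2125, 0.2511], E[r] = 0.4205, γ^t·E[r] = 0.100970, running G = 1.322419
t=5: π = [0.2923, 0.2440, 0.2126, 0.2512], E[r] = 0.4202, γ^t·E[r] = 0.070628, running G = 1.393047
t=6: π = [0.2923, 0.2440, 0.2126, 0.2512], E[r] = 0.4203, γ^t·E[r] = 0.049446, running G = 1.442493
t=7: π = [0.2923, 0.2440, 0.2126, 0.2512], E[r] = 0.4203, γ^t·E[r] = 0.034612, running G = 1.477105
t=8: π = [0.2923, 0.2440, 0.2126, 0.2512], E[r] = 0.4203, γ^t·E[r] = 0.024229, running G = 1.501334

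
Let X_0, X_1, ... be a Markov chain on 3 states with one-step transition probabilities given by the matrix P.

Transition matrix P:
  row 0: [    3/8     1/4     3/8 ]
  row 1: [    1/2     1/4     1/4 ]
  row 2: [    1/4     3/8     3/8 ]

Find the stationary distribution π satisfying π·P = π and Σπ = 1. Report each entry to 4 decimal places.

Balance equations π_j = Σ_i π_i·P[i][j]:
  π_0 = 3/8·π_0 + 1/2·π_1 + 1/4·π_2
  π_1 = 1/4·π_0 + 1/4·π_1 + 3/8·π_2
  normalize: π_0 + π_1 + π_2 = 1
Solving the linear system gives exactly π = [24/65, 19/65, 22/65].

π = [0.3692, 0.2923, 0.3385]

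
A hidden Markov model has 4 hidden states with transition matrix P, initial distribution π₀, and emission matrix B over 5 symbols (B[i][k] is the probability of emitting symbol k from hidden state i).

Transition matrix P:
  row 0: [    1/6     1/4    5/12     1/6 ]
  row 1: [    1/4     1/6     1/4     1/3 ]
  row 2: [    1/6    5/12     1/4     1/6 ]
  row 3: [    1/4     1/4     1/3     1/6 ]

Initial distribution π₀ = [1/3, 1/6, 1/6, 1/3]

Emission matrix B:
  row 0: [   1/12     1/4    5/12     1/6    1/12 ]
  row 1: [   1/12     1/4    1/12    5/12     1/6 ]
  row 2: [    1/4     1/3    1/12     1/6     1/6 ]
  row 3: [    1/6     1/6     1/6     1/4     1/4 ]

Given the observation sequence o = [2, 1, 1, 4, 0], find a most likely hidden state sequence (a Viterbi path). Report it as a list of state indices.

t=0: δ = [1.389e-01, 1.389e-02, 1.389e-02, 5.556e-02]  (obs o_0=2)
t=1: δ = [5.787e-03, 8.681e-03, 1.929e-02, 3.858e-03]  ψ = [0, 0, 0, 0]  (obs o_1=1)
t=2: δ = [8.038e-04, 2.009e-03, 1.608e-03, 5.358e-04]  ψ = [2, 2, 2, 2]  (obs o_2=1)
t=3: δ = [4.186e-05, 1.116e-04, 8.372e-05, 1.674e-04]  ψ = [1, 2, 1, 1]  (obs o_3=4)
t=4: δ = [3.489e-06, 3.489e-06, 1.395e-05, 6.202e-06]  ψ = [3, 3, 3, 1]  (obs o_4=0)
backtrack: best end state = 2; path = [0, 2, 1, 3, 2]

path = [0, 2, 1, 3, 2]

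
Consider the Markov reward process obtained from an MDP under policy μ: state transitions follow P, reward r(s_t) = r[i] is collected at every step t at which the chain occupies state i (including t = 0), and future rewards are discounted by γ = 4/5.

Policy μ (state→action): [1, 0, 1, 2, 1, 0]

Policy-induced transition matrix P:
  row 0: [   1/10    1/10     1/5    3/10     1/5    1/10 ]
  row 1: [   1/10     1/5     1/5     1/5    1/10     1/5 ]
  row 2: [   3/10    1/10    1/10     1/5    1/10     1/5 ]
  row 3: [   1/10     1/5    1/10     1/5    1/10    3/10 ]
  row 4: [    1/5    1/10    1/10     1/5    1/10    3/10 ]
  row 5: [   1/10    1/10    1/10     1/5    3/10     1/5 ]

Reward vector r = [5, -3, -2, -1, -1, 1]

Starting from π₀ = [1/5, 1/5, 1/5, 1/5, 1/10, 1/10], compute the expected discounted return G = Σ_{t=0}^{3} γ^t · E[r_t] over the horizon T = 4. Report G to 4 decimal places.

G = -0.4012

t=0: π = [0.2000, 0.2000, 0.2000, 0.2000, 0.1000, 0.1000], E[r] = -0.2000, γ^t·E[r] = -0.200000, running G = -0.200000
t=1: π = [0.1500, 0.1400, 0.1400, 0.2200, 0.1400, 0.2100], E[r] = -0.1000, γ^t·E[r] = -0.080000, running G = -0.280000
t=2: π = [0.1420, 0.1360, 0.1290, 0.2150, 0.1570, 0.2210], E[r] = -0.1070, γ^t·E[r] = -0.068480, running G = -0.348480
t=3: π = [0.1415, 0.1351, 0.1278, 0.2142, 0.1584, 0.2230], E[r] = -0.1030, γ^t·E[r] = -0.052736, running G = -0.401216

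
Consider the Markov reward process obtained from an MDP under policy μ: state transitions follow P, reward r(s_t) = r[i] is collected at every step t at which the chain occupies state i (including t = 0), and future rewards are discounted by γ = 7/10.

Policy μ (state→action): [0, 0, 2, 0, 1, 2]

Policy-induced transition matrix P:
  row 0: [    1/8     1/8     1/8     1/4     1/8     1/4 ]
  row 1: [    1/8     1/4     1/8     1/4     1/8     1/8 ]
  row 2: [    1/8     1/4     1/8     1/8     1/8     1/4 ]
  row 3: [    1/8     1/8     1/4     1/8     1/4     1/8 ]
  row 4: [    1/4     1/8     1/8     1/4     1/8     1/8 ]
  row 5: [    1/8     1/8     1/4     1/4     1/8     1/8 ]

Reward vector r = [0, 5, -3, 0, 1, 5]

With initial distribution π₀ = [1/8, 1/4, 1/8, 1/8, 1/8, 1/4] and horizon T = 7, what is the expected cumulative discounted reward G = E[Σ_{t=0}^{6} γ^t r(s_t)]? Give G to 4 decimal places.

t=0: π = [0.1250, 0.2500, 0.1250, 0.1250, 0.1250, 0.2500], E[r] = 2.2500, γ^t·E[r] = 2.250000, running G = 2.250000
t=1: π = [0.1406, 0.1719, 0.1719, 0.2188, 0.1406, 0.1563], E[r] = 1.2656, γ^t·E[r] = 0.885938, running G = 3.135938
t=2: π = [0.1426, 0.1680, 0.1719, 0.2012, 0.1523, 0.1641], E[r] = 1.2969, γ^t·E[r] = 0.635469, running G = 3.771406
t=3: π = [0.1440, 0.1675, 0.1707, 0.2034, 0.1501, 0.1643], E[r] = 1.2971, γ^t·E[r] = 0.444912, running G = 4.216318
t=4: π = [0.1438, 0.1673, 0.1710, 0.2032, 0.1504, 0.1643], E[r] = 1.2956, γ^t·E[r] = 0.311065, running G = 4.527383
t=5: π = [0.1438, 0.1673, 0.1709, 0.2032, 0.1504, 0.1643], E[r] = 1.2957, γ^t·E[r] = 0.217761, running G = 4.745144
t=6: π = [0.1438, 0.1673, 0.1709, 0.2032, 0.1504, 0.1643], E[r] = 1.2957, γ^t·E[r] = 0.152435, running G = 4.897579

G = 4.8976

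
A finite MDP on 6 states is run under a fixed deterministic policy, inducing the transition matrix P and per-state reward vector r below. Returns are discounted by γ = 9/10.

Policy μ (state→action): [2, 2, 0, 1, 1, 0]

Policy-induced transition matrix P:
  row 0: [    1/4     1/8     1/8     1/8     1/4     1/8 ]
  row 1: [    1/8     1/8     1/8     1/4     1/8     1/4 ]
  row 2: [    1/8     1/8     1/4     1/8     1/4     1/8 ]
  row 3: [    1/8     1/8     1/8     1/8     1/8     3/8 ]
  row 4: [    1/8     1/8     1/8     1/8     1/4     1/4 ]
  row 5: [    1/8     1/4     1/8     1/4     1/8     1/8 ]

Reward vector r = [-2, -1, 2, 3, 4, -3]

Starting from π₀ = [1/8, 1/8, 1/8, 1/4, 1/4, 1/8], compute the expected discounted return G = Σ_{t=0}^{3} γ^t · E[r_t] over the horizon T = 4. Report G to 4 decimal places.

t=0: π = [0.1250, 0.1250, 0.1250, 0.2500, 0.2500, 0.1250], E[r] = 1.2500, γ^t·E[r] = 1.250000, running G = 1.250000
t=1: π = [0.1406, 0.1406, 0.1406, 0.1563, 0.1875, 0.2344], E[r] = 0.3750, γ^t·E[r] = 0.337500, running G = 1.587500
t=2: π = [0.1426, 0.1543, 0.1426, 0.1719, 0.1836, 0.2051], E[r] = 0.4805, γ^t·E[r] = 0.389180, running G = 1.976680
t=3: π = [0.1428, 0.1506, 0.1428, 0.1699, 0.1836, 0.2102], E[r] = 0.4629, γ^t·E[r] = 0.337447, running G = 2.314127

G = 2.3141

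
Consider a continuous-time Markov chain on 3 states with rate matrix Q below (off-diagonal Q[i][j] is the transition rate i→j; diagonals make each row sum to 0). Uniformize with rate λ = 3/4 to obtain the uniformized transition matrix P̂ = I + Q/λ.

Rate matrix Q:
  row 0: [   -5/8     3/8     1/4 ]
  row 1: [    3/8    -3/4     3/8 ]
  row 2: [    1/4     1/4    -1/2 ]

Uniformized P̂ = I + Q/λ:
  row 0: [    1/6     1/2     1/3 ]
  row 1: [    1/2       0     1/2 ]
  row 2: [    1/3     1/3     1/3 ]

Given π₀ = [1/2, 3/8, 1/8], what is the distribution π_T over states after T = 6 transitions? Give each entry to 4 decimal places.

π = [0.3273, 0.2908, 0.3819]

t=0: π = [0.5000, 0.3750, 0.1250]
t=1: π = [0.3125, 0.2917, 0.3958]
t=2: π = [0.3299, 0.2882, 0.3819]
t=3: π = [0.3264, 0.2922, 0.3814]
t=4: π = [0.3276, 0.2903, 0.3820]
t=5: π = [0.3271, 0.2912, 0.3817]
t=6: π = [0.3273, 0.2908, 0.3819]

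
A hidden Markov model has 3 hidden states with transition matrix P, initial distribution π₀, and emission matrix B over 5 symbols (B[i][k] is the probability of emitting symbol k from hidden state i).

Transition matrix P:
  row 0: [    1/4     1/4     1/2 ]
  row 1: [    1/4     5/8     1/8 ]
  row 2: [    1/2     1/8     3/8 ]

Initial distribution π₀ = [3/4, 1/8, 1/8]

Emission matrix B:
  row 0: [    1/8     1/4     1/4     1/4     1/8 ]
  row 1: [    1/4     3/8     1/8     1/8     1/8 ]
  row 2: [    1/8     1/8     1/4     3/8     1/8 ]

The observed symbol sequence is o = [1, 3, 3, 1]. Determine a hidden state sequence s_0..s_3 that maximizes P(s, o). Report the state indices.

t=0: δ = [1.875e-01, 4.688e-02, 1.562e-02]  (obs o_0=1)
t=1: δ = [1.172e-02, 5.859e-03, 3.516e-02]  ψ = [0, 0, 0]  (obs o_1=3)
t=2: δ = [4.395e-03, 5.493e-04, 4.944e-03]  ψ = [2, 2, 2]  (obs o_2=3)
t=3: δ = [6.180e-04, 4.120e-04, 2.747e-04]  ψ = [2, 0, 0]  (obs o_3=1)
backtrack: best end state = 0; path = [0, 2, 2, 0]

path = [0, 2, 2, 0]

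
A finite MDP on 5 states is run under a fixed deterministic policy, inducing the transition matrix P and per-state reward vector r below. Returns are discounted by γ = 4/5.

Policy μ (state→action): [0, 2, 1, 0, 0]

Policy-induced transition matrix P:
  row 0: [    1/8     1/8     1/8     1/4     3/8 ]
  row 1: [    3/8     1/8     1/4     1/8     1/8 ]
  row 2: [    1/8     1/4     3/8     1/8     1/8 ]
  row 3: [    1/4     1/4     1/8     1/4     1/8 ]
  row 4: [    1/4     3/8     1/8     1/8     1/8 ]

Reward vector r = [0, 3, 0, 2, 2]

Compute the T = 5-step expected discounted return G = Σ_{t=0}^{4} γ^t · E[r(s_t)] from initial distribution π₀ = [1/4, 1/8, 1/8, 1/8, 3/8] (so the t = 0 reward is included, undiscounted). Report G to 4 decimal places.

G = 4.6742

t=0: π = [0.2500, 0.1250, 0.1250, 0.1250, 0.3750], E[r] = 1.3750, γ^t·E[r] = 1.375000, running G = 1.375000
t=1: π = [0.2188, 0.2500, 0.1719, 0.1719, 0.1875], E[r] = 1.4688, γ^t·E[r] = 1.175000, running G = 2.550000
t=2: π = [0.2324, 0.2148, 0.1992, 0.1738, 0.1797], E[r] = 1.3516, γ^t·E[r] = 0.865000, running G = 3.415000
t=3: π = [0.2229, 0.2166, 0.2017, 0.1758, 0.1831], E[r] = 1.3674, γ^t·E[r] = 0.700125, running G = 4.115125
t=4: π = [0.2240, 0.2180, 0.2025, 0.1748, 0.1807], E[r] = 1.3650, γ^t·E[r] = 0.559100, running G = 4.674225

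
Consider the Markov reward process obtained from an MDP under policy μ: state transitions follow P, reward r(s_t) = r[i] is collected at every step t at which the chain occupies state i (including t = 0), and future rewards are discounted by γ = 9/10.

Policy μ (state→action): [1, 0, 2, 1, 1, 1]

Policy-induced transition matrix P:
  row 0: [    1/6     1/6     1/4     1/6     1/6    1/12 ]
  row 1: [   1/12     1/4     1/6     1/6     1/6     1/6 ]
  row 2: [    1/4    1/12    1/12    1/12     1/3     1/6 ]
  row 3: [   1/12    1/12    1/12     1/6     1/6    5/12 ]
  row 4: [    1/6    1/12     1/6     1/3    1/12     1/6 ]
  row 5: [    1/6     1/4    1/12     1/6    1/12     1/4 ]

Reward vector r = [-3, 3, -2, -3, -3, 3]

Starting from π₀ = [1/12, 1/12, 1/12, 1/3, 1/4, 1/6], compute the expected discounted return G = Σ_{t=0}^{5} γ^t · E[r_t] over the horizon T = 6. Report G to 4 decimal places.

G = -3.5400

t=0: π = [0.0833, 0.0833, 0.0833, 0.3333, 0.2500, 0.1667], E[r] = -1.4167, γ^t·E[r] = -1.416667, running G = -1.416667
t=1: π = [0.1389, 0.1319, 0.1250, 0.2014, 0.1458, 0.2569], E[r] = -0.5417, γ^t·E[r] = -0.487500, running G = -1.904167
t=2: π = [0.1493, 0.1597, 0.1296, 0.1806, 0.1539, 0.2269], E[r] = -0.5509, γ^t·E[r] = -0.446250, running G = -2.350417
t=3: π = [0.1491, 0.1602, 0.1344, 0.1815, 0.1565, 0.2183], E[r] = -0.5948, γ^t·E[r] = -0.433617, running G = -2.784034
t=4: π = [0.1494, 0.1588, 0.1346, 0.1816, 0.1578, 0.2178], E[r] = -0.6055, γ^t·E[r] = -0.397290, running G = -3.181324
t=5: π = [0.1495, 0.1586, 0.1346, 0.1818, 0.1578, 0.2178], E[r] = -0.6075, γ^t·E[r] = -0.358715, running G = -3.540039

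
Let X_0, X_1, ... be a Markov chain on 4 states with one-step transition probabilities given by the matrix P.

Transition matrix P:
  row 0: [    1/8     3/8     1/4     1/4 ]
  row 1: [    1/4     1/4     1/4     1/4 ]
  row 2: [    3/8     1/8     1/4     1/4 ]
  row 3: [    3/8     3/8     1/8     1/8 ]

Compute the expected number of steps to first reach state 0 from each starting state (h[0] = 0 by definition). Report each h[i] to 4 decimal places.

h = [0.0000, 3.2727, 2.8636, 2.9545]

First-step conditioning: h[0] = 0; for i ≠ 0, h[i] = 1 + Σ_k P[i][k]·h[k].
  h[1] = 1 + 1/4·h[1] + 1/4·h[2] + 1/4·h[3]
  h[2] = 1 + 1/8·h[1] + 1/4·h[2] + 1/4·h[3]
  h[3] = 1 + 3/8·h[1] + 1/8·h[2] + 1/8·h[3]
Solving the 3×3 linear system over states ≠ 0 gives exactly h = [0, 36/11, 63/22, 65/22] (h[0] = 0 is the target).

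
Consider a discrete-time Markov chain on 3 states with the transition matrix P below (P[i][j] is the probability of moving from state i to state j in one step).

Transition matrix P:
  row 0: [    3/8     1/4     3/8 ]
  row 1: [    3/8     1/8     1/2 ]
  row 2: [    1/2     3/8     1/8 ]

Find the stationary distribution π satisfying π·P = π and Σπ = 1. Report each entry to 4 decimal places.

π = [0.4157, 0.2584, 0.3258]

Balance equations π_j = Σ_i π_i·P[i][j]:
  π_0 = 3/8·π_0 + 3/8·π_1 + 1/2·π_2
  π_1 = 1/4·π_0 + 1/8·π_1 + 3/8·π_2
  normalize: π_0 + π_1 + π_2 = 1
Solving the linear system gives exactly π = [37/89, 23/89, 29/89].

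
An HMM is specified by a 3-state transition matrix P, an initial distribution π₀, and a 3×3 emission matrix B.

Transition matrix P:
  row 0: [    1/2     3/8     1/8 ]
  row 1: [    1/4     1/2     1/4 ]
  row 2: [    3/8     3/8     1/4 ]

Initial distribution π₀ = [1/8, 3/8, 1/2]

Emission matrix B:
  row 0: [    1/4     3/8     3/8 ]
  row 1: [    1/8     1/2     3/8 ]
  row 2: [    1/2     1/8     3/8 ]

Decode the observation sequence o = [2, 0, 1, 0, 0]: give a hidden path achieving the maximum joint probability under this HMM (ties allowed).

t=0: δ = [4.688e-02, 1.406e-01, 1.875e-01]  (obs o_0=2)
t=1: δ = [1.758e-02, 8.789e-03, 2.344e-02]  ψ = [2, 1, 2]  (obs o_1=0)
t=2: δ = [3.296e-03, 4.395e-03, 7.324e-04]  ψ = [0, 2, 2]  (obs o_2=1)
t=3: δ = [4.120e-04, 2.747e-04, 5.493e-04]  ψ = [0, 1, 1]  (obs o_3=0)
t=4: δ = [5.150e-05, 2.575e-05, 6.866e-05]  ψ = [0, 2, 2]  (obs o_4=0)
backtrack: best end state = 2; path = [2, 2, 1, 2, 2]

path = [2, 2, 1, 2, 2]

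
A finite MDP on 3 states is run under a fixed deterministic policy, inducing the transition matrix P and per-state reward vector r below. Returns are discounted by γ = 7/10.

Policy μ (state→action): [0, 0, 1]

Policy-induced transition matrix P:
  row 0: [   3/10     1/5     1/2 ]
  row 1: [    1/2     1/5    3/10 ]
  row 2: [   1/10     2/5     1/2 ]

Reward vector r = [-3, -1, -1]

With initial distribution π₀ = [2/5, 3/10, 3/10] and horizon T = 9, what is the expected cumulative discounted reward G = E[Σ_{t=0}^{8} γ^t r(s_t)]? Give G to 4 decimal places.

G = -5.2200

t=0: π = [0.4000, 0.3000, 0.3000], E[r] = -1.8000, γ^t·E[r] = -1.800000, running G = -1.800000
t=1: π = [0.3000, 0.2600, 0.4400], E[r] = -1.6000, γ^t·E[r] = -1.120000, running G = -2.920000
t=2: π = [0.2640, 0.2880, 0.4480], E[r] = -1.5280, γ^t·E[r] = -0.748720, running G = -3.668720
t=3: π = [0.2680, 0.2896, 0.4424], E[r] = -1.5360, γ^t·E[r] = -0.526848, running G = -4.195568
t=4: π = [0.2694, 0.2885, 0.4421], E[r] = -1.5389, γ^t·E[r] = -0.369485, running G = -4.565053
t=5: π = [0.2693, 0.2884, 0.4423], E[r] = -1.5386, γ^t·E[r] = -0.258586, running G = -4.823639
t=6: π = [0.2692, 0.2885, 0.4423], E[r] = -1.5384, γ^t·E[r] = -0.180996, running G = -5.004635
t=7: π = [0.2692, 0.2885, 0.4423], E[r] = -1.5385, γ^t·E[r] = -0.126699, running G = -5.131334
t=8: π = [0.2692, 0.2885, 0.4423], E[r] = -1.5385, γ^t·E[r] = -0.088689, running G = -5.220023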